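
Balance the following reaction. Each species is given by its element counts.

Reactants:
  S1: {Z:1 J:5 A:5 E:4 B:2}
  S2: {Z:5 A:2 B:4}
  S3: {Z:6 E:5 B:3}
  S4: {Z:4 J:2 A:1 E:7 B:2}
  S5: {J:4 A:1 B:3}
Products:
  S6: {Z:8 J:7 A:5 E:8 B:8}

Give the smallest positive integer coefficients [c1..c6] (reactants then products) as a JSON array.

Coefficients: [4, 2, 5, 1, 5, 6]

Z: 4·1+2·5+5·6+1·4+5·0 = 48 | 6·8 = 48
J: 4·5+2·0+5·0+1·2+5·4 = 42 | 6·7 = 42
A: 4·5+2·2+5·0+1·1+5·1 = 30 | 6·5 = 30
E: 4·4+2·0+5·5+1·7+5·0 = 48 | 6·8 = 48
B: 4·2+2·4+5·3+1·2+5·3 = 48 | 6·8 = 48
gcd(4,2,5,1,5,6) = 1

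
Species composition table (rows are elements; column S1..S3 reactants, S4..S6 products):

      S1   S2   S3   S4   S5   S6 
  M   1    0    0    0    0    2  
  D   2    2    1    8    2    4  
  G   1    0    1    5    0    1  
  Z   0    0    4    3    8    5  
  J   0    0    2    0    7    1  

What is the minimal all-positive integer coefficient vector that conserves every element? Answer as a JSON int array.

M: 2·1+3·0+4·0 = 2 | 1·0+1·0+1·2 = 2
D: 2·2+3·2+4·1 = 14 | 1·8+1·2+1·4 = 14
G: 2·1+3·0+4·1 = 6 | 1·5+1·0+1·1 = 6
Z: 2·0+3·0+4·4 = 16 | 1·3+1·8+1·5 = 16
J: 2·0+3·0+4·2 = 8 | 1·0+1·7+1·1 = 8
gcd(2,3,4,1,1,1) = 1

Coefficients: [2, 3, 4, 1, 1, 1]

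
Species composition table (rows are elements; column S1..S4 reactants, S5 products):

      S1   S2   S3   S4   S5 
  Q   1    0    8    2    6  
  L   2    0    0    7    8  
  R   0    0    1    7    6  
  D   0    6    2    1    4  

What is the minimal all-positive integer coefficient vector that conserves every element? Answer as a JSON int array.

Q: 6·1+2·0+2·8+4·2 = 30 | 5·6 = 30
L: 6·2+2·0+2·0+4·7 = 40 | 5·8 = 40
R: 6·0+2·0+2·1+4·7 = 30 | 5·6 = 30
D: 6·0+2·6+2·2+4·1 = 20 | 5·4 = 20
gcd(6,2,2,4,5) = 1

Coefficients: [6, 2, 2, 4, 5]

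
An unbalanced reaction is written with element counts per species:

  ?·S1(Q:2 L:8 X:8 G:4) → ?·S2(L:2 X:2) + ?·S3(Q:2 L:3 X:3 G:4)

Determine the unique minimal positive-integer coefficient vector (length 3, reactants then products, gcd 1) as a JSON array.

Q: 2·2 = 4 | 5·0+2·2 = 4
L: 2·8 = 16 | 5·2+2·3 = 16
X: 2·8 = 16 | 5·2+2·3 = 16
G: 2·4 = 8 | 5·0+2·4 = 8
gcd(2,5,2) = 1

Coefficients: [2, 5, 2]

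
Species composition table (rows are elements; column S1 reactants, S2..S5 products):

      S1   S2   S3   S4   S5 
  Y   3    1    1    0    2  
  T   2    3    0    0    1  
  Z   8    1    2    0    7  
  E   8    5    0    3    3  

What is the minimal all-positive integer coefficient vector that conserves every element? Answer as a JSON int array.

Coefficients: [5, 2, 5, 6, 4]

Y: 5·3 = 15 | 2·1+5·1+6·0+4·2 = 15
T: 5·2 = 10 | 2·3+5·0+6·0+4·1 = 10
Z: 5·8 = 40 | 2·1+5·2+6·0+4·7 = 40
E: 5·8 = 40 | 2·5+5·0+6·3+4·3 = 40
gcd(5,2,5,6,4) = 1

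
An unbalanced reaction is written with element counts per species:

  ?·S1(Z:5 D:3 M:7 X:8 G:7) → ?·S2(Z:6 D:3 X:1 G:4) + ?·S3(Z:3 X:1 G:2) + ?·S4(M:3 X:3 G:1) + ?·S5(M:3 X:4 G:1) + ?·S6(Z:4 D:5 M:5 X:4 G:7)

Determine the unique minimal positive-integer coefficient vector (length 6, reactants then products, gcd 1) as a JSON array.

Z: 6·5 = 30 | 1·6+4·3+5·0+4·0+3·4 = 30
D: 6·3 = 18 | 1·3+4·0+5·0+4·0+3·5 = 18
M: 6·7 = 42 | 1·0+4·0+5·3+4·3+3·5 = 42
X: 6·8 = 48 | 1·1+4·1+5·3+4·4+3·4 = 48
G: 6·7 = 42 | 1·4+4·2+5·1+4·1+3·7 = 42
gcd(6,1,4,5,4,3) = 1

Coefficients: [6, 1, 4, 5, 4, 3]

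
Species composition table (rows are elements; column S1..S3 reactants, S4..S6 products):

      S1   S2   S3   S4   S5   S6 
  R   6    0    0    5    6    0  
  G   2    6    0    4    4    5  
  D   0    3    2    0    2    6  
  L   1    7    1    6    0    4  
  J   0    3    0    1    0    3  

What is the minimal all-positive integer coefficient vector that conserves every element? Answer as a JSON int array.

R: 6·6+6·0+4·0 = 36 | 6·5+1·6+4·0 = 36
G: 6·2+6·6+4·0 = 48 | 6·4+1·4+4·5 = 48
D: 6·0+6·3+4·2 = 26 | 6·0+1·2+4·6 = 26
L: 6·1+6·7+4·1 = 52 | 6·6+1·0+4·4 = 52
J: 6·0+6·3+4·0 = 18 | 6·1+1·0+4·3 = 18
gcd(6,6,4,6,1,4) = 1

Coefficients: [6, 6, 4, 6, 1, 4]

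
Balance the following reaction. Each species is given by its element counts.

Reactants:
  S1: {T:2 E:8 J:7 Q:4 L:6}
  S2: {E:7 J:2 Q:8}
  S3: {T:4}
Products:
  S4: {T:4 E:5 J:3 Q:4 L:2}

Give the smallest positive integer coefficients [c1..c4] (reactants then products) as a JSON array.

Coefficients: [2, 2, 5, 6]

T: 2·2+2·0+5·4 = 24 | 6·4 = 24
E: 2·8+2·7+5·0 = 30 | 6·5 = 30
J: 2·7+2·2+5·0 = 18 | 6·3 = 18
Q: 2·4+2·8+5·0 = 24 | 6·4 = 24
L: 2·6+2·0+5·0 = 12 | 6·2 = 12
gcd(2,2,5,6) = 1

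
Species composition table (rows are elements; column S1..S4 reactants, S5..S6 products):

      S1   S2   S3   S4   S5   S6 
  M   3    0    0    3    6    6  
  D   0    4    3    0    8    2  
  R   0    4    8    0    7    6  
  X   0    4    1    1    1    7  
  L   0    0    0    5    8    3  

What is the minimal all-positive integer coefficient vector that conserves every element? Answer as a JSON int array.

Coefficients: [5, 4, 2, 5, 2, 3]

M: 5·3+4·0+2·0+5·3 = 30 | 2·6+3·6 = 30
D: 5·0+4·4+2·3+5·0 = 22 | 2·8+3·2 = 22
R: 5·0+4·4+2·8+5·0 = 32 | 2·7+3·6 = 32
X: 5·0+4·4+2·1+5·1 = 23 | 2·1+3·7 = 23
L: 5·0+4·0+2·0+5·5 = 25 | 2·8+3·3 = 25
gcd(5,4,2,5,2,3) = 1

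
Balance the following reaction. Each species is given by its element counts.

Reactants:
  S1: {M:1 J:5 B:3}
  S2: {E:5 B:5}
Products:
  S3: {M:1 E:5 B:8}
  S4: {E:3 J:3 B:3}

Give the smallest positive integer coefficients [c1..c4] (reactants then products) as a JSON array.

M: 3·1+6·0 = 3 | 3·1+5·0 = 3
E: 3·0+6·5 = 30 | 3·5+5·3 = 30
J: 3·5+6·0 = 15 | 3·0+5·3 = 15
B: 3·3+6·5 = 39 | 3·8+5·3 = 39
gcd(3,6,3,5) = 1

Coefficients: [3, 6, 3, 5]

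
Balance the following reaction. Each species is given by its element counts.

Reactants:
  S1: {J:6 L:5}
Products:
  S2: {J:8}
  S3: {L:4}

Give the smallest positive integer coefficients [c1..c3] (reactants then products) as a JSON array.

J: 4·6 = 24 | 3·8+5·0 = 24
L: 4·5 = 20 | 3·0+5·4 = 20
gcd(4,3,5) = 1

Coefficients: [4, 3, 5]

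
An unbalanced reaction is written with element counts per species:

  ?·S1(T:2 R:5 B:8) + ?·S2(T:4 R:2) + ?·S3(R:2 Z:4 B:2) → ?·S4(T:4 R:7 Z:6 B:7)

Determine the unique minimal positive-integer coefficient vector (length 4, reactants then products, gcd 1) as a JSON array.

T: 2·2+3·4+6·0 = 16 | 4·4 = 16
R: 2·5+3·2+6·2 = 28 | 4·7 = 28
Z: 2·0+3·0+6·4 = 24 | 4·6 = 24
B: 2·8+3·0+6·2 = 28 | 4·7 = 28
gcd(2,3,6,4) = 1

Coefficients: [2, 3, 6, 4]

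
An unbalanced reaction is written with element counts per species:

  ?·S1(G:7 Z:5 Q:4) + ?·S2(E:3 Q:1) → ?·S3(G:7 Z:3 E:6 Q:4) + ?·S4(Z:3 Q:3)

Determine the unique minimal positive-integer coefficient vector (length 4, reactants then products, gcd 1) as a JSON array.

Coefficients: [3, 6, 3, 2]

G: 3·7+6·0 = 21 | 3·7+2·0 = 21
Z: 3·5+6·0 = 15 | 3·3+2·3 = 15
E: 3·0+6·3 = 18 | 3·6+2·0 = 18
Q: 3·4+6·1 = 18 | 3·4+2·3 = 18
gcd(3,6,3,2) = 1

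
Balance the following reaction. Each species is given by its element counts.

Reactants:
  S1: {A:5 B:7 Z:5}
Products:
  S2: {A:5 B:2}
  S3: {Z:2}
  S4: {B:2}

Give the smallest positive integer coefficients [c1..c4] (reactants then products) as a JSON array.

A: 2·5 = 10 | 2·5+5·0+5·0 = 10
B: 2·7 = 14 | 2·2+5·0+5·2 = 14
Z: 2·5 = 10 | 2·0+5·2+5·0 = 10
gcd(2,2,5,5) = 1

Coefficients: [2, 2, 5, 5]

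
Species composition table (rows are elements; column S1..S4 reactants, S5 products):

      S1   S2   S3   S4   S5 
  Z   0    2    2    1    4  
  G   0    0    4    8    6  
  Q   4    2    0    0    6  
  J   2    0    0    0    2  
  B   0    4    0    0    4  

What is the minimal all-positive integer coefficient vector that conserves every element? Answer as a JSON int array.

Z: 6·0+6·2+5·2+2·1 = 24 | 6·4 = 24
G: 6·0+6·0+5·4+2·8 = 36 | 6·6 = 36
Q: 6·4+6·2+5·0+2·0 = 36 | 6·6 = 36
J: 6·2+6·0+5·0+2·0 = 12 | 6·2 = 12
B: 6·0+6·4+5·0+2·0 = 24 | 6·4 = 24
gcd(6,6,5,2,6) = 1

Coefficients: [6, 6, 5, 2, 6]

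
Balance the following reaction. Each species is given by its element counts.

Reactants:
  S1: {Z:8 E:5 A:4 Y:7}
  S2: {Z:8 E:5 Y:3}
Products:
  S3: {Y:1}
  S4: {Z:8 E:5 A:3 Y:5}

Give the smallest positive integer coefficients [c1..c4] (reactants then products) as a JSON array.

Z: 3·8+1·8 = 32 | 4·0+4·8 = 32
E: 3·5+1·5 = 20 | 4·0+4·5 = 20
A: 3·4+1·0 = 12 | 4·0+4·3 = 12
Y: 3·7+1·3 = 24 | 4·1+4·5 = 24
gcd(3,1,4,4) = 1

Coefficients: [3, 1, 4, 4]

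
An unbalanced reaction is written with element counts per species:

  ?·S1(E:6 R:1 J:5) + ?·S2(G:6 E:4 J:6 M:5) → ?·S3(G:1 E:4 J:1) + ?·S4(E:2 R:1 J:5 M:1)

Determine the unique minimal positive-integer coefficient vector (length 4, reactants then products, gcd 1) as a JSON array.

Coefficients: [5, 1, 6, 5]

G: 5·0+1·6 = 6 | 6·1+5·0 = 6
E: 5·6+1·4 = 34 | 6·4+5·2 = 34
R: 5·1+1·0 = 5 | 6·0+5·1 = 5
J: 5·5+1·6 = 31 | 6·1+5·5 = 31
M: 5·0+1·5 = 5 | 6·0+5·1 = 5
gcd(5,1,6,5) = 1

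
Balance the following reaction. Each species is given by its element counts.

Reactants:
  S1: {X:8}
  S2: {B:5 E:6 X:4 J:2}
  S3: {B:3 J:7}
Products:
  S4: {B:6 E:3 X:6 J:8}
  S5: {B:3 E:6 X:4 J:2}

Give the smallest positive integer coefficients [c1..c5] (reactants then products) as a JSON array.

B: 2·0+3·5+4·3 = 27 | 4·6+1·3 = 27
E: 2·0+3·6+4·0 = 18 | 4·3+1·6 = 18
X: 2·8+3·4+4·0 = 28 | 4·6+1·4 = 28
J: 2·0+3·2+4·7 = 34 | 4·8+1·2 = 34
gcd(2,3,4,4,1) = 1

Coefficients: [2, 3, 4, 4, 1]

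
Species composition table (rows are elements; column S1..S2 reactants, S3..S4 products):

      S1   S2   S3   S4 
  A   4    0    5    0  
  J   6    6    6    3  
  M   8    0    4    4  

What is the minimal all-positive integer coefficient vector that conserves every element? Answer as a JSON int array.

Coefficients: [5, 2, 4, 6]

A: 5·4+2·0 = 20 | 4·5+6·0 = 20
J: 5·6+2·6 = 42 | 4·6+6·3 = 42
M: 5·8+2·0 = 40 | 4·4+6·4 = 40
gcd(5,2,4,6) = 1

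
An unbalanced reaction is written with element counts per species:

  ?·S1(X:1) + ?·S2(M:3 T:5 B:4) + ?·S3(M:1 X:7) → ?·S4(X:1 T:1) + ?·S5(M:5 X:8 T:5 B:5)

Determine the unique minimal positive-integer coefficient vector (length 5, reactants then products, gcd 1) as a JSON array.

Coefficients: [2, 5, 5, 5, 4]

M: 2·0+5·3+5·1 = 20 | 5·0+4·5 = 20
X: 2·1+5·0+5·7 = 37 | 5·1+4·8 = 37
T: 2·0+5·5+5·0 = 25 | 5·1+4·5 = 25
B: 2·0+5·4+5·0 = 20 | 5·0+4·5 = 20
gcd(2,5,5,5,4) = 1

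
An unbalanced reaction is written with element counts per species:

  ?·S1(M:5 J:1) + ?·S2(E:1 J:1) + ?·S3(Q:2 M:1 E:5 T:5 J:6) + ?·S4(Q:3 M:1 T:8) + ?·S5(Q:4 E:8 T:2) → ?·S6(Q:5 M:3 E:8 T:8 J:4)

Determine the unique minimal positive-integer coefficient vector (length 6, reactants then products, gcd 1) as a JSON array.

Q: 2·0+6·0+2·2+3·3+3·4 = 25 | 5·5 = 25
M: 2·5+6·0+2·1+3·1+3·0 = 15 | 5·3 = 15
E: 2·0+6·1+2·5+3·0+3·8 = 40 | 5·8 = 40
T: 2·0+6·0+2·5+3·8+3·2 = 40 | 5·8 = 40
J: 2·1+6·1+2·6+3·0+3·0 = 20 | 5·4 = 20
gcd(2,6,2,3,3,5) = 1

Coefficients: [2, 6, 2, 3, 3, 5]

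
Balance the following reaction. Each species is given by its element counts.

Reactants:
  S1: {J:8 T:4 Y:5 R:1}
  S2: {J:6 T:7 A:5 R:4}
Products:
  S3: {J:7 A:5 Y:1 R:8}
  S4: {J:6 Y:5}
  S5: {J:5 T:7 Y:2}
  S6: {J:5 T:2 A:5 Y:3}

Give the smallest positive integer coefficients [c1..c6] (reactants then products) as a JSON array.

Coefficients: [4, 3, 2, 1, 5, 1]

J: 4·8+3·6 = 50 | 2·7+1·6+5·5+1·5 = 50
T: 4·4+3·7 = 37 | 2·0+1·0+5·7+1·2 = 37
A: 4·0+3·5 = 15 | 2·5+1·0+5·0+1·5 = 15
Y: 4·5+3·0 = 20 | 2·1+1·5+5·2+1·3 = 20
R: 4·1+3·4 = 16 | 2·8+1·0+5·0+1·0 = 16
gcd(4,3,2,1,5,1) = 1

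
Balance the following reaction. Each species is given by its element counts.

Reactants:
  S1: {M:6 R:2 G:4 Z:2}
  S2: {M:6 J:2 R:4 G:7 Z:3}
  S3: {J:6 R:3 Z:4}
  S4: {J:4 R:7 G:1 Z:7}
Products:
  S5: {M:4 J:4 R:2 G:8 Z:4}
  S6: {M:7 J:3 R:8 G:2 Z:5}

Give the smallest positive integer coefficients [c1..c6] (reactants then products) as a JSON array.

Coefficients: [3, 5, 3, 1, 5, 4]

M: 3·6+5·6+3·0+1·0 = 48 | 5·4+4·7 = 48
J: 3·0+5·2+3·6+1·4 = 32 | 5·4+4·3 = 32
R: 3·2+5·4+3·3+1·7 = 42 | 5·2+4·8 = 42
G: 3·4+5·7+3·0+1·1 = 48 | 5·8+4·2 = 48
Z: 3·2+5·3+3·4+1·7 = 40 | 5·4+4·5 = 40
gcd(3,5,3,1,5,4) = 1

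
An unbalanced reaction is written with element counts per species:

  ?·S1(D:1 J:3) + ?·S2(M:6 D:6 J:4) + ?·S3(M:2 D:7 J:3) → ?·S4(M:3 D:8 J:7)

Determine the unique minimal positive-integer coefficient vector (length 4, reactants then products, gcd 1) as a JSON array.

M: 5·0+1·6+3·2 = 12 | 4·3 = 12
D: 5·1+1·6+3·7 = 32 | 4·8 = 32
J: 5·3+1·4+3·3 = 28 | 4·7 = 28
gcd(5,1,3,4) = 1

Coefficients: [5, 1, 3, 4]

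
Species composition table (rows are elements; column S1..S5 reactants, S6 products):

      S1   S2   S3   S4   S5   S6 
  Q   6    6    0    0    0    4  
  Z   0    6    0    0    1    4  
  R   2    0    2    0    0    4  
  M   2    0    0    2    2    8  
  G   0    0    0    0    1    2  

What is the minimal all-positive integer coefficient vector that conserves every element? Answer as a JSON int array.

Coefficients: [1, 1, 5, 5, 6, 3]

Q: 1·6+1·6+5·0+5·0+6·0 = 12 | 3·4 = 12
Z: 1·0+1·6+5·0+5·0+6·1 = 12 | 3·4 = 12
R: 1·2+1·0+5·2+5·0+6·0 = 12 | 3·4 = 12
M: 1·2+1·0+5·0+5·2+6·2 = 24 | 3·8 = 24
G: 1·0+1·0+5·0+5·0+6·1 = 6 | 3·2 = 6
gcd(1,1,5,5,6,3) = 1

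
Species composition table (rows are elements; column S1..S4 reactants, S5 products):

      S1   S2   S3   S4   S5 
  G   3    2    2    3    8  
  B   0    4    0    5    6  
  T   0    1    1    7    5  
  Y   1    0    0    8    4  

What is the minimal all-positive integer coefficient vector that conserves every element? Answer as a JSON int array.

Coefficients: [4, 5, 6, 2, 5]

G: 4·3+5·2+6·2+2·3 = 40 | 5·8 = 40
B: 4·0+5·4+6·0+2·5 = 30 | 5·6 = 30
T: 4·0+5·1+6·1+2·7 = 25 | 5·5 = 25
Y: 4·1+5·0+6·0+2·8 = 20 | 5·4 = 20
gcd(4,5,6,2,5) = 1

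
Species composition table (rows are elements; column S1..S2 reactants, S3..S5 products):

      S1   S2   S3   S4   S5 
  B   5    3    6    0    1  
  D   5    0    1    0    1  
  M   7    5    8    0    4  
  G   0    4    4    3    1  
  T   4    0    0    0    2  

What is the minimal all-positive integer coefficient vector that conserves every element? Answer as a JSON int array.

B: 1·5+5·3 = 20 | 3·6+2·0+2·1 = 20
D: 1·5+5·0 = 5 | 3·1+2·0+2·1 = 5
M: 1·7+5·5 = 32 | 3·8+2·0+2·4 = 32
G: 1·0+5·4 = 20 | 3·4+2·3+2·1 = 20
T: 1·4+5·0 = 4 | 3·0+2·0+2·2 = 4
gcd(1,5,3,2,2) = 1

Coefficients: [1, 5, 3, 2, 2]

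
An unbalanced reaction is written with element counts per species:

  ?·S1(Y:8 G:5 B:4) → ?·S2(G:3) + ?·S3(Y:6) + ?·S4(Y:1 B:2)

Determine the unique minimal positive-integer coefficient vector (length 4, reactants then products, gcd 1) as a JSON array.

Y: 3·8 = 24 | 5·0+3·6+6·1 = 24
G: 3·5 = 15 | 5·3+3·0+6·0 = 15
B: 3·4 = 12 | 5·0+3·0+6·2 = 12
gcd(3,5,3,6) = 1

Coefficients: [3, 5, 3, 6]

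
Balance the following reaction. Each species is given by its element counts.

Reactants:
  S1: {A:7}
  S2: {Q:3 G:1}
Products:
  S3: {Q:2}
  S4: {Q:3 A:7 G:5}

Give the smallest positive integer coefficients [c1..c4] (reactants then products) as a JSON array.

Q: 1·0+5·3 = 15 | 6·2+1·3 = 15
A: 1·7+5·0 = 7 | 6·0+1·7 = 7
G: 1·0+5·1 = 5 | 6·0+1·5 = 5
gcd(1,5,6,1) = 1

Coefficients: [1, 5, 6, 1]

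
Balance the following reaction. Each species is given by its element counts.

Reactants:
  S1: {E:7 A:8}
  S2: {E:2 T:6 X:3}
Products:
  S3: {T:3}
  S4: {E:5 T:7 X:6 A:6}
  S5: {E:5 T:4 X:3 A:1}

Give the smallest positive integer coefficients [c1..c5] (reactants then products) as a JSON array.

Coefficients: [1, 4, 3, 1, 2]

E: 1·7+4·2 = 15 | 3·0+1·5+2·5 = 15
T: 1·0+4·6 = 24 | 3·3+1·7+2·4 = 24
X: 1·0+4·3 = 12 | 3·0+1·6+2·3 = 12
A: 1·8+4·0 = 8 | 3·0+1·6+2·1 = 8
gcd(1,4,3,1,2) = 1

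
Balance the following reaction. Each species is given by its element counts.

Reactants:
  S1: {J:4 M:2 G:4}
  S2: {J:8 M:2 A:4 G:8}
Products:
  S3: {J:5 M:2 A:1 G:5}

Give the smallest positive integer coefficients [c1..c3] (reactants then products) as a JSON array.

Coefficients: [3, 1, 4]

J: 3·4+1·8 = 20 | 4·5 = 20
M: 3·2+1·2 = 8 | 4·2 = 8
A: 3·0+1·4 = 4 | 4·1 = 4
G: 3·4+1·8 = 20 | 4·5 = 20
gcd(3,1,4) = 1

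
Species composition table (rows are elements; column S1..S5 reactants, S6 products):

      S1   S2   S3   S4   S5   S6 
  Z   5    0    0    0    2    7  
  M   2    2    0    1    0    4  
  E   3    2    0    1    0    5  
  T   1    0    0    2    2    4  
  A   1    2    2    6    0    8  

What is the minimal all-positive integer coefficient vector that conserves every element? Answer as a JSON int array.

Coefficients: [4, 3, 5, 2, 4, 4]

Z: 4·5+3·0+5·0+2·0+4·2 = 28 | 4·7 = 28
M: 4·2+3·2+5·0+2·1+4·0 = 16 | 4·4 = 16
E: 4·3+3·2+5·0+2·1+4·0 = 20 | 4·5 = 20
T: 4·1+3·0+5·0+2·2+4·2 = 16 | 4·4 = 16
A: 4·1+3·2+5·2+2·6+4·0 = 32 | 4·8 = 32
gcd(4,3,5,2,4,4) = 1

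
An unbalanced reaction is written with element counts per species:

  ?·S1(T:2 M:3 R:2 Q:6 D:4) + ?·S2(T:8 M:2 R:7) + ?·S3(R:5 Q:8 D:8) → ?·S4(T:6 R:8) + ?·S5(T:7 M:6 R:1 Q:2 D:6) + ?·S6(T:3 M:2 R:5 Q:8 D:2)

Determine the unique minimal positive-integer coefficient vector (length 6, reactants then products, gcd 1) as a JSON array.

Coefficients: [2, 5, 1, 4, 2, 2]

T: 2·2+5·8+1·0 = 44 | 4·6+2·7+2·3 = 44
M: 2·3+5·2+1·0 = 16 | 4·0+2·6+2·2 = 16
R: 2·2+5·7+1·5 = 44 | 4·8+2·1+2·5 = 44
Q: 2·6+5·0+1·8 = 20 | 4·0+2·2+2·8 = 20
D: 2·4+5·0+1·8 = 16 | 4·0+2·6+2·2 = 16
gcd(2,5,1,4,2,2) = 1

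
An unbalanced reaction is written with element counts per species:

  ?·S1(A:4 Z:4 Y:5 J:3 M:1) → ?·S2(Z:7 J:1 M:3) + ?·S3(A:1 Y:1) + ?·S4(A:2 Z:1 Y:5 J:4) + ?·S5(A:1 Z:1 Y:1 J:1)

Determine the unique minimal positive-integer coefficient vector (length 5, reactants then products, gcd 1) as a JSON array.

Coefficients: [3, 1, 6, 1, 4]

A: 3·4 = 12 | 1·0+6·1+1·2+4·1 = 12
Z: 3·4 = 12 | 1·7+6·0+1·1+4·1 = 12
Y: 3·5 = 15 | 1·0+6·1+1·5+4·1 = 15
J: 3·3 = 9 | 1·1+6·0+1·4+4·1 = 9
M: 3·1 = 3 | 1·3+6·0+1·0+4·0 = 3
gcd(3,1,6,1,4) = 1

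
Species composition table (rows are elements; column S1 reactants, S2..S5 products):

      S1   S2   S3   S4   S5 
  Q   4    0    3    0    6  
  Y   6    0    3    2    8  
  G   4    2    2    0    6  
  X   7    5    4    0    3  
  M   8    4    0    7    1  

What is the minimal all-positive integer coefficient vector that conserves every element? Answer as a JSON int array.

Q: 6·4 = 24 | 3·0+6·3+5·0+1·6 = 24
Y: 6·6 = 36 | 3·0+6·3+5·2+1·8 = 36
G: 6·4 = 24 | 3·2+6·2+5·0+1·6 = 24
X: 6·7 = 42 | 3·5+6·4+5·0+1·3 = 42
M: 6·8 = 48 | 3·4+6·0+5·7+1·1 = 48
gcd(6,3,6,5,1) = 1

Coefficients: [6, 3, 6, 5, 1]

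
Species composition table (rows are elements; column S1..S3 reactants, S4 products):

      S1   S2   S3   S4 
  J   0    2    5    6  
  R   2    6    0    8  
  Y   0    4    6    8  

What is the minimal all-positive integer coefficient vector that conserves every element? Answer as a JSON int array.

J: 5·0+1·2+2·5 = 12 | 2·6 = 12
R: 5·2+1·6+2·0 = 16 | 2·8 = 16
Y: 5·0+1·4+2·6 = 16 | 2·8 = 16
gcd(5,1,2,2) = 1

Coefficients: [5, 1, 2, 2]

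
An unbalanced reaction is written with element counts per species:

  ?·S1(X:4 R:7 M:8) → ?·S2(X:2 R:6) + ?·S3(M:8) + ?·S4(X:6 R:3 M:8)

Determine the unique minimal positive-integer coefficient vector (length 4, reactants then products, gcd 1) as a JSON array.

X: 3·4 = 12 | 3·2+2·0+1·6 = 12
R: 3·7 = 21 | 3·6+2·0+1·3 = 21
M: 3·8 = 24 | 3·0+2·8+1·8 = 24
gcd(3,3,2,1) = 1

Coefficients: [3, 3, 2, 1]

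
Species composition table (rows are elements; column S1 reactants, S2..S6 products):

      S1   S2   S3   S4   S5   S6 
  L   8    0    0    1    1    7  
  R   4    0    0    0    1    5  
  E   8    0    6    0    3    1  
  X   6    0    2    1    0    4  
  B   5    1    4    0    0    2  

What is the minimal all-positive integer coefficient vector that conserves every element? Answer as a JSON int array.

L: 2·8 = 16 | 4·0+1·0+6·1+3·1+1·7 = 16
R: 2·4 = 8 | 4·0+1·0+6·0+3·1+1·5 = 8
E: 2·8 = 16 | 4·0+1·6+6·0+3·3+1·1 = 16
X: 2·6 = 12 | 4·0+1·2+6·1+3·0+1·4 = 12
B: 2·5 = 10 | 4·1+1·4+6·0+3·0+1·2 = 10
gcd(2,4,1,6,3,1) = 1

Coefficients: [2, 4, 1, 6, 3, 1]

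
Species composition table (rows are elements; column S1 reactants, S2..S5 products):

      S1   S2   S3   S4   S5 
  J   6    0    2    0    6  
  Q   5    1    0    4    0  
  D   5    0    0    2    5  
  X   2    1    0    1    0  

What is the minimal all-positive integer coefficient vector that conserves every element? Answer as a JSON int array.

Coefficients: [5, 5, 6, 5, 3]

J: 5·6 = 30 | 5·0+6·2+5·0+3·6 = 30
Q: 5·5 = 25 | 5·1+6·0+5·4+3·0 = 25
D: 5·5 = 25 | 5·0+6·0+5·2+3·5 = 25
X: 5·2 = 10 | 5·1+6·0+5·1+3·0 = 10
gcd(5,5,6,5,3) = 1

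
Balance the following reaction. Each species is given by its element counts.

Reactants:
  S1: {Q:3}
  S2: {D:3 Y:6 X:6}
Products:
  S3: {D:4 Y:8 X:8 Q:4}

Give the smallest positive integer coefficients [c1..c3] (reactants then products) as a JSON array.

D: 4·0+4·3 = 12 | 3·4 = 12
Y: 4·0+4·6 = 24 | 3·8 = 24
X: 4·0+4·6 = 24 | 3·8 = 24
Q: 4·3+4·0 = 12 | 3·4 = 12
gcd(4,4,3) = 1

Coefficients: [4, 4, 3]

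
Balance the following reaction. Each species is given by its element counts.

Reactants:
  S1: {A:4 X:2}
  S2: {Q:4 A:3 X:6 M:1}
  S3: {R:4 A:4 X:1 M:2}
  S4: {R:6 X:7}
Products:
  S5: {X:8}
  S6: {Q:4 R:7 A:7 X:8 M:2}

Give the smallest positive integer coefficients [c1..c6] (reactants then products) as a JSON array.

Q: 3·0+6·4+3·0+5·0 = 24 | 4·0+6·4 = 24
R: 3·0+6·0+3·4+5·6 = 42 | 4·0+6·7 = 42
A: 3·4+6·3+3·4+5·0 = 42 | 4·0+6·7 = 42
X: 3·2+6·6+3·1+5·7 = 80 | 4·8+6·8 = 80
M: 3·0+6·1+3·2+5·0 = 12 | 4·0+6·2 = 12
gcd(3,6,3,5,4,6) = 1

Coefficients: [3, 6, 3, 5, 4, 6]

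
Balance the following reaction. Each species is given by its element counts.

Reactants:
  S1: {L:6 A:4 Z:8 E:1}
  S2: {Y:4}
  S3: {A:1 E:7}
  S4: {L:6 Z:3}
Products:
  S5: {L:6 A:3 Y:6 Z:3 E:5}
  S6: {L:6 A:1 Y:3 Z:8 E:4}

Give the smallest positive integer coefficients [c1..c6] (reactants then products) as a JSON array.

L: 2·6+6·0+3·0+3·6 = 30 | 3·6+2·6 = 30
A: 2·4+6·0+3·1+3·0 = 11 | 3·3+2·1 = 11
Y: 2·0+6·4+3·0+3·0 = 24 | 3·6+2·3 = 24
Z: 2·8+6·0+3·0+3·3 = 25 | 3·3+2·8 = 25
E: 2·1+6·0+3·7+3·0 = 23 | 3·5+2·4 = 23
gcd(2,6,3,3,3,2) = 1

Coefficients: [2, 6, 3, 3, 3, 2]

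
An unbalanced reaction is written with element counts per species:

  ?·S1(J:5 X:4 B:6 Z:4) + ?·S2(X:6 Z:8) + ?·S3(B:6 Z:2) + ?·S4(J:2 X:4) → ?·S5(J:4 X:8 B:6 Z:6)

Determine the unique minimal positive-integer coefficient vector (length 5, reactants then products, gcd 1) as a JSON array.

Coefficients: [2, 2, 3, 5, 5]

J: 2·5+2·0+3·0+5·2 = 20 | 5·4 = 20
X: 2·4+2·6+3·0+5·4 = 40 | 5·8 = 40
B: 2·6+2·0+3·6+5·0 = 30 | 5·6 = 30
Z: 2·4+2·8+3·2+5·0 = 30 | 5·6 = 30
gcd(2,2,3,5,5) = 1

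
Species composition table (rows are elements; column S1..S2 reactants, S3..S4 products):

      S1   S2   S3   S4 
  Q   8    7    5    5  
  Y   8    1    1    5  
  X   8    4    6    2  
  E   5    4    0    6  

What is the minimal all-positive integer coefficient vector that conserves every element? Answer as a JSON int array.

Q: 2·8+2·7 = 30 | 3·5+3·5 = 30
Y: 2·8+2·1 = 18 | 3·1+3·5 = 18
X: 2·8+2·4 = 24 | 3·6+3·2 = 24
E: 2·5+2·4 = 18 | 3·0+3·6 = 18
gcd(2,2,3,3) = 1

Coefficients: [2, 2, 3, 3]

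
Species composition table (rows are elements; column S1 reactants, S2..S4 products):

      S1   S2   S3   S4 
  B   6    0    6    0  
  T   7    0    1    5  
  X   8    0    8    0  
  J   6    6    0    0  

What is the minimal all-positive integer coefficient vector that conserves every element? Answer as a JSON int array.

B: 5·6 = 30 | 5·0+5·6+6·0 = 30
T: 5·7 = 35 | 5·0+5·1+6·5 = 35
X: 5·8 = 40 | 5·0+5·8+6·0 = 40
J: 5·6 = 30 | 5·6+5·0+6·0 = 30
gcd(5,5,5,6) = 1

Coefficients: [5, 5, 5, 6]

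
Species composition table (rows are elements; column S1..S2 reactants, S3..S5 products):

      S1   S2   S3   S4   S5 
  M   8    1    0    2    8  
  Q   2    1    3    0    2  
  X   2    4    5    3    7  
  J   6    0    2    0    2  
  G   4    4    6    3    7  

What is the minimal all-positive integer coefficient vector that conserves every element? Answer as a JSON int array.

Coefficients: [1, 6, 2, 3, 1]

M: 1·8+6·1 = 14 | 2·0+3·2+1·8 = 14
Q: 1·2+6·1 = 8 | 2·3+3·0+1·2 = 8
X: 1·2+6·4 = 26 | 2·5+3·3+1·7 = 26
J: 1·6+6·0 = 6 | 2·2+3·0+1·2 = 6
G: 1·4+6·4 = 28 | 2·6+3·3+1·7 = 28
gcd(1,6,2,3,1) = 1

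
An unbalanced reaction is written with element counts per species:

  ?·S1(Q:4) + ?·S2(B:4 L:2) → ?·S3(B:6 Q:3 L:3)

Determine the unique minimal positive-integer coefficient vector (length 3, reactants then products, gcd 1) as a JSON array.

Coefficients: [3, 6, 4]

B: 3·0+6·4 = 24 | 4·6 = 24
Q: 3·4+6·0 = 12 | 4·3 = 12
L: 3·0+6·2 = 12 | 4·3 = 12
gcd(3,6,4) = 1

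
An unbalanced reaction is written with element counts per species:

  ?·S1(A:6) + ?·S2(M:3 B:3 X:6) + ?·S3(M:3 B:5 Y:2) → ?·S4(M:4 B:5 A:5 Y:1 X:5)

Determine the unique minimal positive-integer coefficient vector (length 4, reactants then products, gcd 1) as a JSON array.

Coefficients: [5, 5, 3, 6]

M: 5·0+5·3+3·3 = 24 | 6·4 = 24
B: 5·0+5·3+3·5 = 30 | 6·5 = 30
A: 5·6+5·0+3·0 = 30 | 6·5 = 30
Y: 5·0+5·0+3·2 = 6 | 6·1 = 6
X: 5·0+5·6+3·0 = 30 | 6·5 = 30
gcd(5,5,3,6) = 1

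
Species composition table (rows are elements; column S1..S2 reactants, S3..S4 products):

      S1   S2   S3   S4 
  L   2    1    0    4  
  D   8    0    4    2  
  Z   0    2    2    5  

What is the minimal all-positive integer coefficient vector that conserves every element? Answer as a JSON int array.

L: 1·2+6·1 = 8 | 1·0+2·4 = 8
D: 1·8+6·0 = 8 | 1·4+2·2 = 8
Z: 1·0+6·2 = 12 | 1·2+2·5 = 12
gcd(1,6,1,2) = 1

Coefficients: [1, 6, 1, 2]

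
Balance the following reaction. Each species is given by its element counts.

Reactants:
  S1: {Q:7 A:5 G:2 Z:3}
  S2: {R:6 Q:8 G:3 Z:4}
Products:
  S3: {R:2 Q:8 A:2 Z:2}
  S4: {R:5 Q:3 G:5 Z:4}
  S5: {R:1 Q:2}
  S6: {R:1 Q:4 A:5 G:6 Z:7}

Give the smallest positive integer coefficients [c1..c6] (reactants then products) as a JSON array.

Coefficients: [3, 5, 5, 3, 4, 1]

R: 3·0+5·6 = 30 | 5·2+3·5+4·1+1·1 = 30
Q: 3·7+5·8 = 61 | 5·8+3·3+4·2+1·4 = 61
A: 3·5+5·0 = 15 | 5·2+3·0+4·0+1·5 = 15
G: 3·2+5·3 = 21 | 5·0+3·5+4·0+1·6 = 21
Z: 3·3+5·4 = 29 | 5·2+3·4+4·0+1·7 = 29
gcd(3,5,5,3,4,1) = 1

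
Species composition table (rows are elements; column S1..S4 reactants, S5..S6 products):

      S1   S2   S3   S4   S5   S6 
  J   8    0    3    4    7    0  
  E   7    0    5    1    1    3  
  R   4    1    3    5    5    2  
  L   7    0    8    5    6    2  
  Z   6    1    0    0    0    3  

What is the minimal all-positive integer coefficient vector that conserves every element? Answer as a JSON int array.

J: 2·8+6·0+1·3+4·4 = 35 | 5·7+6·0 = 35
E: 2·7+6·0+1·5+4·1 = 23 | 5·1+6·3 = 23
R: 2·4+6·1+1·3+4·5 = 37 | 5·5+6·2 = 37
L: 2·7+6·0+1·8+4·5 = 42 | 5·6+6·2 = 42
Z: 2·6+6·1+1·0+4·0 = 18 | 5·0+6·3 = 18
gcd(2,6,1,4,5,6) = 1

Coefficients: [2, 6, 1, 4, 5, 6]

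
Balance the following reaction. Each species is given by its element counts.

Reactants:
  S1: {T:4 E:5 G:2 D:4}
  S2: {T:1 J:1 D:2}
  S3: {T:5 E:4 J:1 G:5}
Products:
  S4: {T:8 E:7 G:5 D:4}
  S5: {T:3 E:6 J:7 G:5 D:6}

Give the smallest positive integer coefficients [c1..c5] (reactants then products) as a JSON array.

T: 5·4+3·1+4·5 = 43 | 5·8+1·3 = 43
E: 5·5+3·0+4·4 = 41 | 5·7+1·6 = 41
J: 5·0+3·1+4·1 = 7 | 5·0+1·7 = 7
G: 5·2+3·0+4·5 = 30 | 5·5+1·5 = 30
D: 5·4+3·2+4·0 = 26 | 5·4+1·6 = 26
gcd(5,3,4,5,1) = 1

Coefficients: [5, 3, 4, 5, 1]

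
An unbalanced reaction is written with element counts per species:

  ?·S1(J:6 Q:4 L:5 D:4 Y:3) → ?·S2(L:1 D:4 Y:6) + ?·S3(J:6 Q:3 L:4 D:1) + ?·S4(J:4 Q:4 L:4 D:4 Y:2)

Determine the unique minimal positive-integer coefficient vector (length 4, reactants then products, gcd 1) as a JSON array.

J: 6·6 = 36 | 2·0+4·6+3·4 = 36
Q: 6·4 = 24 | 2·0+4·3+3·4 = 24
L: 6·5 = 30 | 2·1+4·4+3·4 = 30
D: 6·4 = 24 | 2·4+4·1+3·4 = 24
Y: 6·3 = 18 | 2·6+4·0+3·2 = 18
gcd(6,2,4,3) = 1

Coefficients: [6, 2, 4, 3]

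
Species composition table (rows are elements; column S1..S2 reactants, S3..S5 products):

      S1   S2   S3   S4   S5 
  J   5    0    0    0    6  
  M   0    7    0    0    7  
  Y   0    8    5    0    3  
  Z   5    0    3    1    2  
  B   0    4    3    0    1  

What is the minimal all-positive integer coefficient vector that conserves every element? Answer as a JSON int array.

Coefficients: [6, 5, 5, 5, 5]

J: 6·5+5·0 = 30 | 5·0+5·0+5·6 = 30
M: 6·0+5·7 = 35 | 5·0+5·0+5·7 = 35
Y: 6·0+5·8 = 40 | 5·5+5·0+5·3 = 40
Z: 6·5+5·0 = 30 | 5·3+5·1+5·2 = 30
B: 6·0+5·4 = 20 | 5·3+5·0+5·1 = 20
gcd(6,5,5,5,5) = 1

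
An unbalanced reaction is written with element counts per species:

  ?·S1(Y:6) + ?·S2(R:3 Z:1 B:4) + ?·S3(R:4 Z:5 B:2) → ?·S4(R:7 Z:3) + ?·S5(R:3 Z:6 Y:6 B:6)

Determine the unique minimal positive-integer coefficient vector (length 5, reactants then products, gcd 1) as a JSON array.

Coefficients: [4, 3, 6, 3, 4]

R: 4·0+3·3+6·4 = 33 | 3·7+4·3 = 33
Z: 4·0+3·1+6·5 = 33 | 3·3+4·6 = 33
Y: 4·6+3·0+6·0 = 24 | 3·0+4·6 = 24
B: 4·0+3·4+6·2 = 24 | 3·0+4·6 = 24
gcd(4,3,6,3,4) = 1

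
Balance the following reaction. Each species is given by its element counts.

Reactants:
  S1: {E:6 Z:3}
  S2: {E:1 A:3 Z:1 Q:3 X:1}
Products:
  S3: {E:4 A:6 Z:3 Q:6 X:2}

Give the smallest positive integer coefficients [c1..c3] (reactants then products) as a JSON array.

Coefficients: [1, 6, 3]

E: 1·6+6·1 = 12 | 3·4 = 12
A: 1·0+6·3 = 18 | 3·6 = 18
Z: 1·3+6·1 = 9 | 3·3 = 9
Q: 1·0+6·3 = 18 | 3·6 = 18
X: 1·0+6·1 = 6 | 3·2 = 6
gcd(1,6,3) = 1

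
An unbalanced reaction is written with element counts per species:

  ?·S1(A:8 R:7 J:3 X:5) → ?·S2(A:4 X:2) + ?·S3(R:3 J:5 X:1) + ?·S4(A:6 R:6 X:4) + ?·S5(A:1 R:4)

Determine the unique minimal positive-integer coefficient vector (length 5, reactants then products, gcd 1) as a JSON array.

Coefficients: [5, 5, 3, 3, 2]

A: 5·8 = 40 | 5·4+3·0+3·6+2·1 = 40
R: 5·7 = 35 | 5·0+3·3+3·6+2·4 = 35
J: 5·3 = 15 | 5·0+3·5+3·0+2·0 = 15
X: 5·5 = 25 | 5·2+3·1+3·4+2·0 = 25
gcd(5,5,3,3,2) = 1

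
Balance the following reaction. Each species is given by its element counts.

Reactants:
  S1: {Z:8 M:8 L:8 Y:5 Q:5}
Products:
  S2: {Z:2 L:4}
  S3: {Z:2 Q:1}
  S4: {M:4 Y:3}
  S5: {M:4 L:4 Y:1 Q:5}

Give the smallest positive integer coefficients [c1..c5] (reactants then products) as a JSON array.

Z: 2·8 = 16 | 3·2+5·2+3·0+1·0 = 16
M: 2·8 = 16 | 3·0+5·0+3·4+1·4 = 16
L: 2·8 = 16 | 3·4+5·0+3·0+1·4 = 16
Y: 2·5 = 10 | 3·0+5·0+3·3+1·1 = 10
Q: 2·5 = 10 | 3·0+5·1+3·0+1·5 = 10
gcd(2,3,5,3,1) = 1

Coefficients: [2, 3, 5, 3, 1]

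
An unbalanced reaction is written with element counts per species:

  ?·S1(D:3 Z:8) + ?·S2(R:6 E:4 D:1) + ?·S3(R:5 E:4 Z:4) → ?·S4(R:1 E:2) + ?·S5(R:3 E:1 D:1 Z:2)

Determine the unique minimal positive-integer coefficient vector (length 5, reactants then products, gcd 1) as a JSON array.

R: 1·0+3·6+1·5 = 23 | 5·1+6·3 = 23
E: 1·0+3·4+1·4 = 16 | 5·2+6·1 = 16
D: 1·3+3·1+1·0 = 6 | 5·0+6·1 = 6
Z: 1·8+3·0+1·4 = 12 | 5·0+6·2 = 12
gcd(1,3,1,5,6) = 1

Coefficients: [1, 3, 1, 5, 6]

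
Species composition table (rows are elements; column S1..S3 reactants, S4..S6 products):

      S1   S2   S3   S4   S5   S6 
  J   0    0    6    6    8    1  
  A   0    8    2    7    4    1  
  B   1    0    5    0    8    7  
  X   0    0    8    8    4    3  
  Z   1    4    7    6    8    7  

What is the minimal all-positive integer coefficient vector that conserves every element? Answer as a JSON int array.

J: 6·0+3·0+6·6 = 36 | 4·6+1·8+4·1 = 36
A: 6·0+3·8+6·2 = 36 | 4·7+1·4+4·1 = 36
B: 6·1+3·0+6·5 = 36 | 4·0+1·8+4·7 = 36
X: 6·0+3·0+6·8 = 48 | 4·8+1·4+4·3 = 48
Z: 6·1+3·4+6·7 = 60 | 4·6+1·8+4·7 = 60
gcd(6,3,6,4,1,4) = 1

Coefficients: [6, 3, 6, 4, 1, 4]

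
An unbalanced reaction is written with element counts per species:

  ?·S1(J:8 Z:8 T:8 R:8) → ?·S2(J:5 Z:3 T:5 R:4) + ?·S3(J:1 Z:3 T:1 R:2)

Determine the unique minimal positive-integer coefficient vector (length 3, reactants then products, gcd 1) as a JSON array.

J: 3·8 = 24 | 4·5+4·1 = 24
Z: 3·8 = 24 | 4·3+4·3 = 24
T: 3·8 = 24 | 4·5+4·1 = 24
R: 3·8 = 24 | 4·4+4·2 = 24
gcd(3,4,4) = 1

Coefficients: [3, 4, 4]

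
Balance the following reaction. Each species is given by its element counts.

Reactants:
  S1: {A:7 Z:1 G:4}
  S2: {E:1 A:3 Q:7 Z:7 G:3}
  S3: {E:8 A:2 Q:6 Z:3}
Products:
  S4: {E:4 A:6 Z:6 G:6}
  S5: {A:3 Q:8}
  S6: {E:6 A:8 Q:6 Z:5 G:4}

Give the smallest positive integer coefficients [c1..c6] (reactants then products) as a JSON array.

Coefficients: [5, 2, 4, 1, 1, 5]

E: 5·0+2·1+4·8 = 34 | 1·4+1·0+5·6 = 34
A: 5·7+2·3+4·2 = 49 | 1·6+1·3+5·8 = 49
Q: 5·0+2·7+4·6 = 38 | 1·0+1·8+5·6 = 38
Z: 5·1+2·7+4·3 = 31 | 1·6+1·0+5·5 = 31
G: 5·4+2·3+4·0 = 26 | 1·6+1·0+5·4 = 26
gcd(5,2,4,1,1,5) = 1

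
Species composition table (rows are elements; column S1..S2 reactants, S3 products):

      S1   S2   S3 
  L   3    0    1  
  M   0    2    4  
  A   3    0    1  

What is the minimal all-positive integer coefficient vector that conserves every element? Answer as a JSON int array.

L: 1·3+6·0 = 3 | 3·1 = 3
M: 1·0+6·2 = 12 | 3·4 = 12
A: 1·3+6·0 = 3 | 3·1 = 3
gcd(1,6,3) = 1

Coefficients: [1, 6, 3]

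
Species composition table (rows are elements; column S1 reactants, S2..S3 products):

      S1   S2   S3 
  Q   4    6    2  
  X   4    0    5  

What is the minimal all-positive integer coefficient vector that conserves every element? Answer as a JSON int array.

Q: 5·4 = 20 | 2·6+4·2 = 20
X: 5·4 = 20 | 2·0+4·5 = 20
gcd(5,2,4) = 1

Coefficients: [5, 2, 4]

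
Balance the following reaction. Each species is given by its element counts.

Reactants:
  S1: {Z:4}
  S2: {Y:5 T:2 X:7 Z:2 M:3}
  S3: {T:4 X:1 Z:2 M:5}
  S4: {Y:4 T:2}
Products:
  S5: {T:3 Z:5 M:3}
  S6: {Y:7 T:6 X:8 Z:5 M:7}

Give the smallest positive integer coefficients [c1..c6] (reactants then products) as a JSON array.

Coefficients: [4, 6, 6, 3, 2, 6]

Y: 4·0+6·5+6·0+3·4 = 42 | 2·0+6·7 = 42
T: 4·0+6·2+6·4+3·2 = 42 | 2·3+6·6 = 42
X: 4·0+6·7+6·1+3·0 = 48 | 2·0+6·8 = 48
Z: 4·4+6·2+6·2+3·0 = 40 | 2·5+6·5 = 40
M: 4·0+6·3+6·5+3·0 = 48 | 2·3+6·7 = 48
gcd(4,6,6,3,2,6) = 1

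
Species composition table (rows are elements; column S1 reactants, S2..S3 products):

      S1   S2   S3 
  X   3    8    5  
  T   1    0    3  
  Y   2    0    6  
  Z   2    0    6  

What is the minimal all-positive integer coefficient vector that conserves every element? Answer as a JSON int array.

Coefficients: [6, 1, 2]

X: 6·3 = 18 | 1·8+2·5 = 18
T: 6·1 = 6 | 1·0+2·3 = 6
Y: 6·2 = 12 | 1·0+2·6 = 12
Z: 6·2 = 12 | 1·0+2·6 = 12
gcd(6,1,2) = 1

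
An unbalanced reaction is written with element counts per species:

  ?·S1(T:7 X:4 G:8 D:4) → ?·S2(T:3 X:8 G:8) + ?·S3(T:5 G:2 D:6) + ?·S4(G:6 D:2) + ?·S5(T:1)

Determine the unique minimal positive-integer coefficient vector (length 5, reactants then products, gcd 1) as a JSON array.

T: 2·7 = 14 | 1·3+1·5+1·0+6·1 = 14
X: 2·4 = 8 | 1·8+1·0+1·0+6·0 = 8
G: 2·8 = 16 | 1·8+1·2+1·6+6·0 = 16
D: 2·4 = 8 | 1·0+1·6+1·2+6·0 = 8
gcd(2,1,1,1,6) = 1

Coefficients: [2, 1, 1, 1, 6]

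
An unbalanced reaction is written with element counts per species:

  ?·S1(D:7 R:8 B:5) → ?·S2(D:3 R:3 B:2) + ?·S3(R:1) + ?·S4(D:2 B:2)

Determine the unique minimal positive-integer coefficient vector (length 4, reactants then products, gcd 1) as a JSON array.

D: 2·7 = 14 | 4·3+4·0+1·2 = 14
R: 2·8 = 16 | 4·3+4·1+1·0 = 16
B: 2·5 = 10 | 4·2+4·0+1·2 = 10
gcd(2,4,4,1) = 1

Coefficients: [2, 4, 4, 1]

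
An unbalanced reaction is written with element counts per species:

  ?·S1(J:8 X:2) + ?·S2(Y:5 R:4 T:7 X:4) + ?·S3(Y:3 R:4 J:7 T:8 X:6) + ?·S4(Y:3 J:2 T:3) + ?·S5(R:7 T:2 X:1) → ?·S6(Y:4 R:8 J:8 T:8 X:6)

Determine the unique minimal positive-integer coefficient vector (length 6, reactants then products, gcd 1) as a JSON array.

Coefficients: [4, 3, 2, 1, 4, 6]

Y: 4·0+3·5+2·3+1·3+4·0 = 24 | 6·4 = 24
R: 4·0+3·4+2·4+1·0+4·7 = 48 | 6·8 = 48
J: 4·8+3·0+2·7+1·2+4·0 = 48 | 6·8 = 48
T: 4·0+3·7+2·8+1·3+4·2 = 48 | 6·8 = 48
X: 4·2+3·4+2·6+1·0+4·1 = 36 | 6·6 = 36
gcd(4,3,2,1,4,6) = 1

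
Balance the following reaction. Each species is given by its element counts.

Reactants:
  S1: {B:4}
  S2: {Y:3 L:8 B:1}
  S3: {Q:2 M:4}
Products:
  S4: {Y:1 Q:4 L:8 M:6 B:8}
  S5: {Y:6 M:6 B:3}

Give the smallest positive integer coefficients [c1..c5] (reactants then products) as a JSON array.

Coefficients: [6, 3, 6, 3, 1]

Y: 6·0+3·3+6·0 = 9 | 3·1+1·6 = 9
Q: 6·0+3·0+6·2 = 12 | 3·4+1·0 = 12
L: 6·0+3·8+6·0 = 24 | 3·8+1·0 = 24
M: 6·0+3·0+6·4 = 24 | 3·6+1·6 = 24
B: 6·4+3·1+6·0 = 27 | 3·8+1·3 = 27
gcd(6,3,6,3,1) = 1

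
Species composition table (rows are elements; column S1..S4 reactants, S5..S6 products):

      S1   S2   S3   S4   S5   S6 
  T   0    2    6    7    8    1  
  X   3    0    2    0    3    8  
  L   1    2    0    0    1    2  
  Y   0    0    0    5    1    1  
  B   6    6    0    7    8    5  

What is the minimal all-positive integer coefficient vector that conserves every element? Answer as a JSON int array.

T: 4·0+1·2+4·6+1·7 = 33 | 4·8+1·1 = 33
X: 4·3+1·0+4·2+1·0 = 20 | 4·3+1·8 = 20
L: 4·1+1·2+4·0+1·0 = 6 | 4·1+1·2 = 6
Y: 4·0+1·0+4·0+1·5 = 5 | 4·1+1·1 = 5
B: 4·6+1·6+4·0+1·7 = 37 | 4·8+1·5 = 37
gcd(4,1,4,1,4,1) = 1

Coefficients: [4, 1, 4, 1, 4, 1]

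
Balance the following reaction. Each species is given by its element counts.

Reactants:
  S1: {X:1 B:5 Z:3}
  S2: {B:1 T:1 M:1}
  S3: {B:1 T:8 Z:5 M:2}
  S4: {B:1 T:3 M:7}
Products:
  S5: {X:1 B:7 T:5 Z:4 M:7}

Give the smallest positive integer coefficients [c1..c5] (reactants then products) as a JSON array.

Coefficients: [5, 5, 1, 4, 5]

X: 5·1+5·0+1·0+4·0 = 5 | 5·1 = 5
B: 5·5+5·1+1·1+4·1 = 35 | 5·7 = 35
T: 5·0+5·1+1·8+4·3 = 25 | 5·5 = 25
Z: 5·3+5·0+1·5+4·0 = 20 | 5·4 = 20
M: 5·0+5·1+1·2+4·7 = 35 | 5·7 = 35
gcd(5,5,1,4,5) = 1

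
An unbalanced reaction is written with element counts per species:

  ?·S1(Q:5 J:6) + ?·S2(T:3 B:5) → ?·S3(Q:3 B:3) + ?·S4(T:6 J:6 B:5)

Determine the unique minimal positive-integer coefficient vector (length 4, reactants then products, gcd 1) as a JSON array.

Coefficients: [3, 6, 5, 3]

Q: 3·5+6·0 = 15 | 5·3+3·0 = 15
T: 3·0+6·3 = 18 | 5·0+3·6 = 18
J: 3·6+6·0 = 18 | 5·0+3·6 = 18
B: 3·0+6·5 = 30 | 5·3+3·5 = 30
gcd(3,6,5,3) = 1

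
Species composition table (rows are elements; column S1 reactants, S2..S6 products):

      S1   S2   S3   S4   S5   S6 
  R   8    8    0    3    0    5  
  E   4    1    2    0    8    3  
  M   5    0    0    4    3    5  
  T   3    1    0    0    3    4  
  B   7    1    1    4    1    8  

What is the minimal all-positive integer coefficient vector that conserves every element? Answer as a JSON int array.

R: 6·8 = 48 | 3·8+2·0+3·3+1·0+3·5 = 48
E: 6·4 = 24 | 3·1+2·2+3·0+1·8+3·3 = 24
M: 6·5 = 30 | 3·0+2·0+3·4+1·3+3·5 = 30
T: 6·3 = 18 | 3·1+2·0+3·0+1·3+3·4 = 18
B: 6·7 = 42 | 3·1+2·1+3·4+1·1+3·8 = 42
gcd(6,3,2,3,1,3) = 1

Coefficients: [6, 3, 2, 3, 1, 3]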